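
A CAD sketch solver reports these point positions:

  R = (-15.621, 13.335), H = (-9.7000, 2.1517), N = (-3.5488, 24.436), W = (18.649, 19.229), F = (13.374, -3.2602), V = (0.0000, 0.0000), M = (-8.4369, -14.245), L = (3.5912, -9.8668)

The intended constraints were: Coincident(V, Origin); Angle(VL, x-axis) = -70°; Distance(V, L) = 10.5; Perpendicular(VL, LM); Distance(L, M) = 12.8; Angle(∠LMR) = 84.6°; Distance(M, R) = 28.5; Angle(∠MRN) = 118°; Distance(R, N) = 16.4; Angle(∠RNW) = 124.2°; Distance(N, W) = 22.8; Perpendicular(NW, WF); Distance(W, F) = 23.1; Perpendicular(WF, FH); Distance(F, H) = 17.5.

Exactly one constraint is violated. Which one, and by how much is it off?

Distance(F, H) = 17.5 — off by 6.20.

V = (0.00, 0.00) ✓; VL at -70.00° ✓; |VL| = 10.50 ✓; ∠(VL, LM) = 90.00° ✓; |LM| = 12.80 ✓; ∠LMR = 84.60° ✓; |MR| = 28.50 ✓; ∠MRN = 118.0° ✓; |RN| = 16.40 ✓; ∠RNW = 124.2° ✓; |NW| = 22.80 ✓; ∠(NW, WF) = 90.00° ✓; |WF| = 23.10 ✓; ∠(WF, FH) = 90.00° ✓; |FH| = 23.70 ✗.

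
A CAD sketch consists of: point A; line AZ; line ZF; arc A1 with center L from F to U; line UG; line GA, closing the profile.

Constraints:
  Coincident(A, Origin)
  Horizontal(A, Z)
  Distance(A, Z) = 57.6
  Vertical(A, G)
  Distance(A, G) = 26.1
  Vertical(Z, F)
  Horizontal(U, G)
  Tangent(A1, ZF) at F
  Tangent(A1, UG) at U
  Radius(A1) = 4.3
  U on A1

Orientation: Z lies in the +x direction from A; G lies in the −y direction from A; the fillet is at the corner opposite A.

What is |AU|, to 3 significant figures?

59.3

A is at the origin; AZ is horizontal with |AZ| = 57.6 and Z on the +x side, so Z = (57.6, 0.00). AG is vertical with |AG| = 26.1 and G on the −y side, so G = (0.00, -26.1). The virtual corner opposite A is at (57.6, -26.1). The tangent condition forces LF to be normal to ZF and the tangent condition forces LU to be normal to UG, with radius 4.3, so the center L sits 4.3 in from both sides at L = (53.3, -21.8). That places the tangent points at F = (57.6, -21.8) on ZF and U = (53.3, -26.1) on UG. Then |AU| = |U − A| = 59.3.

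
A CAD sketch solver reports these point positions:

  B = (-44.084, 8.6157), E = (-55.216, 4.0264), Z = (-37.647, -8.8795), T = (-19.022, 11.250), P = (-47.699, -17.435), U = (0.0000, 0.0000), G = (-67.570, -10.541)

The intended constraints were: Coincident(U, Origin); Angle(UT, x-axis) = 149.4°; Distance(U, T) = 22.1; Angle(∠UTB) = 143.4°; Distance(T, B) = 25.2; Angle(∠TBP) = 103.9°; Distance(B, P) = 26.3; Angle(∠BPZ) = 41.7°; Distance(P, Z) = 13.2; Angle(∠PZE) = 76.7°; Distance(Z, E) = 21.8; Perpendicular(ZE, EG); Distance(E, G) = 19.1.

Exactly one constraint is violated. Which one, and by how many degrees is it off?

Perpendicular(ZE, EG) — off by 4.00°.

U = (0.00, 0.00) ✓; UT at 149.4° ✓; |UT| = 22.10 ✓; ∠UTB = 143.4° ✓; |TB| = 25.20 ✓; ∠TBP = 103.9° ✓; |BP| = 26.30 ✓; ∠BPZ = 41.70° ✓; |PZ| = 13.20 ✓; ∠PZE = 76.70° ✓; |ZE| = 21.80 ✓; ∠(ZE, EG) = 86.00° ✗; |EG| = 19.10 ✓.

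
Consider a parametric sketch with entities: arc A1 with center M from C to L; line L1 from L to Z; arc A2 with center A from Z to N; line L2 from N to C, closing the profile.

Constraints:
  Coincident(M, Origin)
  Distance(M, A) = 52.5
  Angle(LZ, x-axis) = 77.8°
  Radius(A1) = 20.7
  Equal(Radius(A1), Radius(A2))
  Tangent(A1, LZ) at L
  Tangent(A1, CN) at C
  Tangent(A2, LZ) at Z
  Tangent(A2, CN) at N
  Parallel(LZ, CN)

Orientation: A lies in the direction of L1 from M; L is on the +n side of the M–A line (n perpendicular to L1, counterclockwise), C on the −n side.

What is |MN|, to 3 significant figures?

56.4

Tangency of A1 to both parallel lines with radius 20.7 puts L and C at M ± 20.7·n: L = (-20.2, 4.37), C = (20.2, -4.37). Equal radii place Z and N the same way about A: Z = A + 20.7·n = (-9.14, 55.7), N = A − 20.7·n = (31.3, 46.9). Then |MN| = |N − M| = 56.4.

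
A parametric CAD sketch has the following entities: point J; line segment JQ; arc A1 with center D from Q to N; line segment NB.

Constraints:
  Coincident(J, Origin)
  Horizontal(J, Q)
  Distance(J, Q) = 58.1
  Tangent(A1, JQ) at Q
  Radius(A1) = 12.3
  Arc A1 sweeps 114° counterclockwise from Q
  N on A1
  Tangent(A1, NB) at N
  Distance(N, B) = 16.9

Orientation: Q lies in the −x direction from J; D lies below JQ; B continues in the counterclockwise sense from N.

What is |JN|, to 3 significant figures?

71.5

J is at the origin; J and Q share the same y with |JQ| = 58.1 and Q on the −x side, so Q = (-58.1, 0.00). Tangency of A1 to JQ means the radius DQ is perpendicular to JQ, so D = Q + (0, -12.3) = (-58.1, -12.3). On A1, Q sits at bearing 90° from D; a 114° counterclockwise sweep puts N at bearing 204°, so N = D + 12.3·(cos 204°, sin 204°) = (-69.3, -17.3). Then |JN| = |N − J| = 71.5.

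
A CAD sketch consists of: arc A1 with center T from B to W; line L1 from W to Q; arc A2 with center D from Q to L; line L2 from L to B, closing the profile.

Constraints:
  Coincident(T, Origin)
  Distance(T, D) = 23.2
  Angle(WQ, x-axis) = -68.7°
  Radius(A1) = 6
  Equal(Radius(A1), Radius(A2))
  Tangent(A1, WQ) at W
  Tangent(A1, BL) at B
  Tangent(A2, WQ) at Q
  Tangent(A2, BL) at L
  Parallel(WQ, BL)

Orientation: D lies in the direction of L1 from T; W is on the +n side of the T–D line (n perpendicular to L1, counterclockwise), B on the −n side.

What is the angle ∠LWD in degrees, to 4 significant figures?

12.85°

The slot axis is L1's direction at -68.7°, so u = (cos -68.7°, sin -68.7°) = (0.3633, -0.9317) and n = (−sin -68.7°, cos -68.7°) = (0.9317, 0.3633). T is at the origin and D lies 23.2 along u from T, so D = 23.2·u = (8.427, -21.62). Tangency of A1 to both parallel lines with radius 6.0 puts W and B at T ± 6.0·n: W = (5.590, 2.180), B = (-5.590, -2.180). Equal radii place Q and L the same way about D: Q = D + 6.0·n = (14.02, -19.44), L = D − 6.0·n = (2.837, -23.79). Then cos ∠LWD = WL·WD / (|WL||WD|), giving 12.85°.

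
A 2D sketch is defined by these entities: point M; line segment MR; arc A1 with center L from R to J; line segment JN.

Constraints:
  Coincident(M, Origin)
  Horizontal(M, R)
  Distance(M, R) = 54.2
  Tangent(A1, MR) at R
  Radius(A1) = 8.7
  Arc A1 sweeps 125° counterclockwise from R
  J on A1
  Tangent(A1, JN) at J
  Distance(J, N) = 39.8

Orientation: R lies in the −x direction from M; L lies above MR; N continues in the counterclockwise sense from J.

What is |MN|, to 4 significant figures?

83.84

M is at the origin; M and R share the same y with |MR| = 54.2 and R on the −x side, so R = (-54.20, 0.000). A1 meets MR tangentially, so LR is at right angles to MR, so L = R + (0, 8.7) = (-54.20, 8.700). On A1, R sits at bearing -90° from L; a 125° counterclockwise sweep puts J at bearing 35°, so J = L + 8.7·(cos 35°, sin 35°) = (-47.07, 13.69). Since A1 is tangent to JN there, LJ ⟂ JN, so JN runs along (−sin 35°, cos 35°); with |JN| = 39.8, N = (-69.90, 46.29). Then |MN| = |N − M| = 83.84.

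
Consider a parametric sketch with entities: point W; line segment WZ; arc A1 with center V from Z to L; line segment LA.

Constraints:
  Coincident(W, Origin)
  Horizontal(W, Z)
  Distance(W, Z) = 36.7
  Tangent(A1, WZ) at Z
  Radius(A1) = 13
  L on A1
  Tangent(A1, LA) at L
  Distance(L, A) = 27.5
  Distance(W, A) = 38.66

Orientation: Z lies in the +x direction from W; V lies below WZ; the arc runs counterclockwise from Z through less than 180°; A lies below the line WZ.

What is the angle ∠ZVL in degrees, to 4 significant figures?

72.24°

W is at the origin; W and Z share the same y with |WZ| = 36.7 and Z on the +x side, so Z = (36.70, 0.000). A1 meets WZ tangentially, so VZ is at right angles to WZ, so V = Z + (0, -13) = (36.70, -13.00). Since VL ⟂ LA (tangency), |VA| = √(13.0² + 27.5²) = 30.42 regardless of where L sits on A1. So A lies on both circle(W, 38.66) and circle(V, 30.42); the below-WZ intersection is A = (15.93, -35.22). L is the foot of the tangent from A: L = (24.32, -9.035).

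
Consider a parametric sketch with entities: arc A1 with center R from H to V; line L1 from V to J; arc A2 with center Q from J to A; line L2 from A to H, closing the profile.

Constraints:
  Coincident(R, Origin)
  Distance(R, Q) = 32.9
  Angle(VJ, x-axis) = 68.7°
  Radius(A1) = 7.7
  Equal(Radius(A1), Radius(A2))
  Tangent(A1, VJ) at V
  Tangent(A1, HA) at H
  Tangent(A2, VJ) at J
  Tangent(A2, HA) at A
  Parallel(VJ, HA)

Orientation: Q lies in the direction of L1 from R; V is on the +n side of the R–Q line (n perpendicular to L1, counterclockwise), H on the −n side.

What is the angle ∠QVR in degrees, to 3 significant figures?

76.8°

The slot axis is L1's direction at 68.7°, so u = (cos 68.7°, sin 68.7°) = (0.363, 0.932) and n = (−sin 68.7°, cos 68.7°) = (-0.932, 0.363). R is at the origin and Q lies 32.9 along u from R, so Q = 32.9·u = (12.0, 30.7). Tangency of A1 to both parallel lines with radius 7.7 puts V and H at R ± 7.7·n: V = (-7.17, 2.80), H = (7.17, -2.80). Then cos ∠QVR = VQ·VR / (|VQ||VR|), giving 76.8°.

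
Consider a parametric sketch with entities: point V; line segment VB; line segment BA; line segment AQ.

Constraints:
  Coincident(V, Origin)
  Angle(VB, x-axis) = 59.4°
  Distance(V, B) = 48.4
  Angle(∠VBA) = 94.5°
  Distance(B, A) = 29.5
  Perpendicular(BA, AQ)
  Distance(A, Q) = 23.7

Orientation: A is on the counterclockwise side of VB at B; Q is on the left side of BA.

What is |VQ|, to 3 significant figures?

41.4

V is at the origin; VB runs at 59.4° with length 48.4, so B = 48.4·(cos 59.4°, sin 59.4°) = (24.6, 41.7). ∠VBA = 94.5°, so BA runs at 59.4° + (180° − 94.5°) = 145° from the x-axis; with |BA| = 29.5, A = B + 29.5·(cos 145°, sin 145°) = (0.502, 58.6). BA is perpendicular to AQ; with |AQ| = 23.7 on the left of BA, Q = A + 23.7·(-0.575, -0.818) = (-13.1, 39.2). Then |VQ| = |Q − V| = 41.4.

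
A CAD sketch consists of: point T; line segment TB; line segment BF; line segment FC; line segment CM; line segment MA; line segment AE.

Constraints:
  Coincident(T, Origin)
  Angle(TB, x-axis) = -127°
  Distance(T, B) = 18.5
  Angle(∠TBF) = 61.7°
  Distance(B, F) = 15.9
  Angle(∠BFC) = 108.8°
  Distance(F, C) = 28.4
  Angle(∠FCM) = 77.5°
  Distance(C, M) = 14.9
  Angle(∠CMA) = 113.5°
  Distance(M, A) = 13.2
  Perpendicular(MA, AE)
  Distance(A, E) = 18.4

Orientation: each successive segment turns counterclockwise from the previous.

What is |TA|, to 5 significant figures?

5.1473

T is at the origin; TB runs at -127.0° with length 18.5, so B = (-11.134, -14.775). ∠TBF = 61.7° gives BF at -8.7000° from the x-axis; with |BF| = 15.9, F = (4.5835, -17.180). ∠BFC = 108.8° gives FC at 62.500° from the x-axis; with |FC| = 28.4, C = (17.697, 8.0113). ∠FCM = 77.5° gives CM at 165.00° from the x-axis; with |CM| = 14.9, M = (3.3048, 11.868). ∠CMA = 113.5° gives MA at -128.50° from the x-axis; with |MA| = 13.2, A = (-4.9124, 1.5373). Then |TA| = |A − T| = 5.1473.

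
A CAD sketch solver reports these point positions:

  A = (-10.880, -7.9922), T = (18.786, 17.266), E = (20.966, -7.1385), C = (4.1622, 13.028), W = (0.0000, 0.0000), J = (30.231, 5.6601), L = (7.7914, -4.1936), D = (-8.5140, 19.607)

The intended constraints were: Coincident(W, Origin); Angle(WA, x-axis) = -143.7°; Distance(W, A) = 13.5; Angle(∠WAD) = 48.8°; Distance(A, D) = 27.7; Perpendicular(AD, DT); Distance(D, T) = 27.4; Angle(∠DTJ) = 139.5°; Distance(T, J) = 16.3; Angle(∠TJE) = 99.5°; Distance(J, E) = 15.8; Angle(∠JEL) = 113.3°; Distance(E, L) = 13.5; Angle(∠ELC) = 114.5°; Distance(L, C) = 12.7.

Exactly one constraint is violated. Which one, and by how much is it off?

Distance(L, C) = 12.7 — off by 4.90.

W = (0.00, 0.00) ✓; WA at -143.7° ✓; |WA| = 13.50 ✓; ∠WAD = 48.80° ✓; |AD| = 27.70 ✓; ∠(AD, DT) = 90.00° ✓; |DT| = 27.40 ✓; ∠DTJ = 139.5° ✓; |TJ| = 16.30 ✓; ∠TJE = 99.50° ✓; |JE| = 15.80 ✓; ∠JEL = 113.3° ✓; |EL| = 13.50 ✓; ∠ELC = 114.5° ✓; |LC| = 17.60 ✗.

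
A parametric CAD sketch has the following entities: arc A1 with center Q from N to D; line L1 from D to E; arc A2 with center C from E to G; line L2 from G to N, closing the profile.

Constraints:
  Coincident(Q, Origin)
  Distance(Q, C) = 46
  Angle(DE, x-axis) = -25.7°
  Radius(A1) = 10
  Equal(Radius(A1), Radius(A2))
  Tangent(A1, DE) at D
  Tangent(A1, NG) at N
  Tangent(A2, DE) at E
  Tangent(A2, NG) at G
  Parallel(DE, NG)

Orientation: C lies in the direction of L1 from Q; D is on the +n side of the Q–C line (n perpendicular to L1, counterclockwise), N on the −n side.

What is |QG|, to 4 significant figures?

47.07

The slot axis is L1's direction at -25.7°, so u = (cos -25.7°, sin -25.7°) = (0.9011, -0.4337) and n = (−sin -25.7°, cos -25.7°) = (0.4337, 0.9011). Q is at the origin and C lies 46.0 along u from Q, so C = 46.0·u = (41.45, -19.95). Tangency of A1 to both parallel lines with radius 10.0 puts D and N at Q ± 10.0·n: D = (4.337, 9.011), N = (-4.337, -9.011). Equal radii place E and G the same way about C: E = C + 10.0·n = (45.79, -10.94), G = C − 10.0·n = (37.11, -28.96). Then |QG| = |G − Q| = 47.07.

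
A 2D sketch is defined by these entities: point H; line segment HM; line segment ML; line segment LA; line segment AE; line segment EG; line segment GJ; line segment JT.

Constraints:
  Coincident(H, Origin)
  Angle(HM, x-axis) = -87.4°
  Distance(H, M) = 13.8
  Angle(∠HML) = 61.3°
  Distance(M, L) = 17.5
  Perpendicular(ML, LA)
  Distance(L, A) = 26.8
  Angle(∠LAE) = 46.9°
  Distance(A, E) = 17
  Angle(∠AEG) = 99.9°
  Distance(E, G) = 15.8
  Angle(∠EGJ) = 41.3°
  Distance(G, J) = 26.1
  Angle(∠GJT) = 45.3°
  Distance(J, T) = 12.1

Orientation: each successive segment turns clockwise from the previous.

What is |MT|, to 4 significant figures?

21.98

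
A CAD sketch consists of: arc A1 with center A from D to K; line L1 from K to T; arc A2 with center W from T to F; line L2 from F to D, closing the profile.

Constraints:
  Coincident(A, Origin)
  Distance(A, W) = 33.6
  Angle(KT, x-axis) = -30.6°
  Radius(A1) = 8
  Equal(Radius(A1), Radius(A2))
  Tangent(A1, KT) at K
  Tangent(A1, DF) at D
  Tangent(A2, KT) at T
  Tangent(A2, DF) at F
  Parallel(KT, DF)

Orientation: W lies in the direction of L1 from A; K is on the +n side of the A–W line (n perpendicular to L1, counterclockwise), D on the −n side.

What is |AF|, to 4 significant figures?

34.54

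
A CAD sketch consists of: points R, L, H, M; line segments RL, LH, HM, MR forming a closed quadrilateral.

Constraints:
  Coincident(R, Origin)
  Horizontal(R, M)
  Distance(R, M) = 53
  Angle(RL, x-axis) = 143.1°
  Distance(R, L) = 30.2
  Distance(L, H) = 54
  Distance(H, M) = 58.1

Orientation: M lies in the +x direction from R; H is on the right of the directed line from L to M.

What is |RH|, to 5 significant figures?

28.920

Checks: R.y = 0.00, M.y = 0.00 ✓; |LH| = 54.00 ✓; |HM| = 58.10 ✓.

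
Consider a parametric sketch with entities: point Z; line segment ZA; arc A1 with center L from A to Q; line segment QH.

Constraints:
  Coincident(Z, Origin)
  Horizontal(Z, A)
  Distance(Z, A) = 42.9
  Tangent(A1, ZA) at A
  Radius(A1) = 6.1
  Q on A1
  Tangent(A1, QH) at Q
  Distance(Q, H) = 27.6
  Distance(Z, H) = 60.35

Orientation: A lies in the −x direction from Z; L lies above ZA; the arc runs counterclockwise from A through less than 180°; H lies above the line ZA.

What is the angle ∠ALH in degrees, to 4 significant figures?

164.9°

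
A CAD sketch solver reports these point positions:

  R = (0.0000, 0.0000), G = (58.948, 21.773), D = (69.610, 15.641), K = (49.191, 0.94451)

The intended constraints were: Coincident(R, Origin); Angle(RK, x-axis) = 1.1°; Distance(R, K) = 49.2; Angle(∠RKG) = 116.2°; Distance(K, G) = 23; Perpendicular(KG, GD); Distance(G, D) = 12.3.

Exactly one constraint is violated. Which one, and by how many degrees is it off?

Perpendicular(KG, GD) — off by 4.80°.

R = (0.00, 0.00) ✓; RK at 1.100° ✓; |RK| = 49.20 ✓; ∠RKG = 116.2° ✓; |KG| = 23.00 ✓; ∠(KG, GD) = 94.80° ✗; |GD| = 12.30 ✓.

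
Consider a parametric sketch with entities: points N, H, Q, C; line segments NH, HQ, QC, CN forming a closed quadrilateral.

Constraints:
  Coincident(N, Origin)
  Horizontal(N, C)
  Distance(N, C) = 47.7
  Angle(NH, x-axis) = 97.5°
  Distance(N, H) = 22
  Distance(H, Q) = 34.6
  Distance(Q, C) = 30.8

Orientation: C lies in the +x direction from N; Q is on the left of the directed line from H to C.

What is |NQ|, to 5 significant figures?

40.914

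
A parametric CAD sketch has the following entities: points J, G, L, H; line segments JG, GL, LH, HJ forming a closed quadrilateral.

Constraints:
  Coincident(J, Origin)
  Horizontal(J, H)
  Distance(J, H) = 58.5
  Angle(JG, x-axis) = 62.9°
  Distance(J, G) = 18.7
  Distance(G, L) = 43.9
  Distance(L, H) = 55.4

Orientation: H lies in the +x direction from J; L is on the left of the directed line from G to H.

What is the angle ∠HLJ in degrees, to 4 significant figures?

59.25°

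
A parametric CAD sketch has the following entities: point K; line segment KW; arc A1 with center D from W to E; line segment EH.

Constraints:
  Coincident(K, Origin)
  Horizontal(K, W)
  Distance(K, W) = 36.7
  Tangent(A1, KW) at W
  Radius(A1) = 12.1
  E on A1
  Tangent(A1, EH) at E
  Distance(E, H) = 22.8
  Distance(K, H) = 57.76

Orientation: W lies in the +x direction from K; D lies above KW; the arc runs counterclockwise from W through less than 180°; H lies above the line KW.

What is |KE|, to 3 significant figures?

50.6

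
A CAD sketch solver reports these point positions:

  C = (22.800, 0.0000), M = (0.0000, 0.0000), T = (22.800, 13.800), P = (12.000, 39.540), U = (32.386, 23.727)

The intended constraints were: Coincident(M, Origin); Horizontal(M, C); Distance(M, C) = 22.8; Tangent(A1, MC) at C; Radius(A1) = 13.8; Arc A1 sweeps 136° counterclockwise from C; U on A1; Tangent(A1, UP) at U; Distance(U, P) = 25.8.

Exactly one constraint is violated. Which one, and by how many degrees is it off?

Tangent(A1, UP) at U — off by 6.20°.

M = (0.00, 0.00) ✓; M.y = 0.00, C.y = 0.00 ✓; |MC| = 22.80 ✓; ∠(TC, CM) = 90.00° ✓; |TC| = 13.80 ✓; bearing(T→U) − bearing(T→C) = 136.0° ✓; |TU| = 13.80 ✓; ∠(TU, UP) = 83.80° ✗; |UP| = 25.80 ✓.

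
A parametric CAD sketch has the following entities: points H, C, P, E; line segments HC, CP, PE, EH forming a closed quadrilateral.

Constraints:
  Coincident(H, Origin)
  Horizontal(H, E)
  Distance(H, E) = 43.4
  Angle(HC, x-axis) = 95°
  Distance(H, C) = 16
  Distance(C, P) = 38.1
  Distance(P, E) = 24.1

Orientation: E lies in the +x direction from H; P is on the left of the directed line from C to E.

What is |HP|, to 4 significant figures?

42.74

Checks: |CP| = 38.10 ✓; |PE| = 24.10 ✓.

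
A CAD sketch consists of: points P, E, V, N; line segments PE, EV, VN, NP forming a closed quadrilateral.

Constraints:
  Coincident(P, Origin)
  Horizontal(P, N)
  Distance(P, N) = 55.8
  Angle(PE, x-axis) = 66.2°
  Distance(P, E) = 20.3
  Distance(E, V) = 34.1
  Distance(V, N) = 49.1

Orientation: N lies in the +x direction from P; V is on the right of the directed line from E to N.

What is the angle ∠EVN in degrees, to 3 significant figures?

73.3°

Checks: |EV| = 34.10 ✓; |VN| = 49.10 ✓.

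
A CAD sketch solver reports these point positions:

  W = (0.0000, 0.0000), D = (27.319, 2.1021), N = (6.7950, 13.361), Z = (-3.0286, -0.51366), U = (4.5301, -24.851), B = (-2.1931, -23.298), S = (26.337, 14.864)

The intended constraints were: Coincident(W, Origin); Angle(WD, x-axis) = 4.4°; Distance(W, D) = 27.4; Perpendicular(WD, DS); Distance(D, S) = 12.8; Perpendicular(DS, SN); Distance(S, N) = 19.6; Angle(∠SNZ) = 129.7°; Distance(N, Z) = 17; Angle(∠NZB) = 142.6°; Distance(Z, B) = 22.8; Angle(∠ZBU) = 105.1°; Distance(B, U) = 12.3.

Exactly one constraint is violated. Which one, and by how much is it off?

Distance(B, U) = 12.3 — off by 5.40.

W = (0.00, 0.00) ✓; WD at 4.400° ✓; |WD| = 27.40 ✓; ∠(WD, DS) = 90.00° ✓; |DS| = 12.80 ✓; ∠(DS, SN) = 90.00° ✓; |SN| = 19.60 ✓; ∠SNZ = 129.7° ✓; |NZ| = 17.00 ✓; ∠NZB = 142.6° ✓; |ZB| = 22.80 ✓; ∠ZBU = 105.1° ✓; |BU| = 6.900 ✗.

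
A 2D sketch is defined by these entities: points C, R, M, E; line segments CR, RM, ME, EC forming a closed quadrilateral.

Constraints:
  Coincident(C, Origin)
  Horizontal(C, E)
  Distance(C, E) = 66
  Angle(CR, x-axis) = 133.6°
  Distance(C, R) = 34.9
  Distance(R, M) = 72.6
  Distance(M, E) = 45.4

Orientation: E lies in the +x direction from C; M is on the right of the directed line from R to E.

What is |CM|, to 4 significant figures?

37.76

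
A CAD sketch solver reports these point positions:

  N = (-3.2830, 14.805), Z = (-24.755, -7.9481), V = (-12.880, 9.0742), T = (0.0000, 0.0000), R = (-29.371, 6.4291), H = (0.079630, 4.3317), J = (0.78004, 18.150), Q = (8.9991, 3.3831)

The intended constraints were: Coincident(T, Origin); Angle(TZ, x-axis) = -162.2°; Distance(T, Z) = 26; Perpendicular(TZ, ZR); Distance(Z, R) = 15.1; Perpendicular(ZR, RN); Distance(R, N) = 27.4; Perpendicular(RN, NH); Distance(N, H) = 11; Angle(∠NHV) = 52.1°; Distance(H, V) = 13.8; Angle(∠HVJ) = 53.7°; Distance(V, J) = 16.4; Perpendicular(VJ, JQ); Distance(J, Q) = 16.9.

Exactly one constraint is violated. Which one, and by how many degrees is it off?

Perpendicular(VJ, JQ) — off by 4.50°.

T = (0.00, 0.00) ✓; TZ at -162.2° ✓; |TZ| = 26.00 ✓; ∠(TZ, ZR) = 90.00° ✓; |ZR| = 15.10 ✓; ∠(ZR, RN) = 90.00° ✓; |RN| = 27.40 ✓; ∠(RN, NH) = 90.00° ✓; |NH| = 11.00 ✓; ∠NHV = 52.10° ✓; |HV| = 13.80 ✓; ∠HVJ = 53.70° ✓; |VJ| = 16.40 ✓; ∠(VJ, JQ) = 94.50° ✗; |JQ| = 16.90 ✓.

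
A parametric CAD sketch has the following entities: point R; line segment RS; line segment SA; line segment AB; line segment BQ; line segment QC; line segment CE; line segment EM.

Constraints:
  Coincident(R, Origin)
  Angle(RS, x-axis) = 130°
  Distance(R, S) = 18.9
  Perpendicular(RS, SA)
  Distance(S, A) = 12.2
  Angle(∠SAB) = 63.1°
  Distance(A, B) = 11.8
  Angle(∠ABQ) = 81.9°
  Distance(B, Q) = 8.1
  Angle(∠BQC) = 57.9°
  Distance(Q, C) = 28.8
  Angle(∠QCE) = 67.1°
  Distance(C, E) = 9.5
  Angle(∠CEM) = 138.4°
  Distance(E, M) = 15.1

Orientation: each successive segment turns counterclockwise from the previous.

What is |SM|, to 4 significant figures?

22.78

R is at the origin; RS runs at 130.0° with length 18.9, so S = (-12.15, 14.48). RS ⟂ SA, so SA runs at -140.0°; with |SA| = 12.2, A = (-21.49, 6.636). ∠SAB = 63.1° gives AB at -23.10° from the x-axis; with |AB| = 11.8, B = (-10.64, 2.007). ∠ABQ = 81.9° gives BQ at 75.00° from the x-axis; with |BQ| = 8.1, Q = (-8.544, 9.831). ∠BQC = 57.9° gives QC at -162.9° from the x-axis; with |QC| = 28.8, C = (-36.07, 1.362). ∠QCE = 67.1° gives CE at -50.00° from the x-axis; with |CE| = 9.5, E = (-29.96, -5.915). ∠CEM = 138.4° gives EM at -8.400° from the x-axis; with |EM| = 15.1, M = (-15.03, -8.121). Then |SM| = |M − S| = 22.78.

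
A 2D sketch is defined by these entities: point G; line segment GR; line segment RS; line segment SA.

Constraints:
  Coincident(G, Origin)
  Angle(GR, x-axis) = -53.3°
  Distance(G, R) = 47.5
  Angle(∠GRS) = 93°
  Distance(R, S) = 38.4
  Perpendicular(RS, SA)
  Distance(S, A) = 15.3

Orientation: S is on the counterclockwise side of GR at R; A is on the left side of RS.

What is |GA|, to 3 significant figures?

52.0

∠GRS = 93.0°, so RS runs at -53.3° + (180° − 93.0°) = 33.7° from the x-axis; with |RS| = 38.4, S = R + 38.4·(cos 33.7°, sin 33.7°) = (60.3, -16.8). RS ⟂ SA; with |SA| = 15.3 on the left of RS, A = S + 15.3·(-0.555, 0.832) = (51.8, -4.05). Then |GA| = |A − G| = 52.0.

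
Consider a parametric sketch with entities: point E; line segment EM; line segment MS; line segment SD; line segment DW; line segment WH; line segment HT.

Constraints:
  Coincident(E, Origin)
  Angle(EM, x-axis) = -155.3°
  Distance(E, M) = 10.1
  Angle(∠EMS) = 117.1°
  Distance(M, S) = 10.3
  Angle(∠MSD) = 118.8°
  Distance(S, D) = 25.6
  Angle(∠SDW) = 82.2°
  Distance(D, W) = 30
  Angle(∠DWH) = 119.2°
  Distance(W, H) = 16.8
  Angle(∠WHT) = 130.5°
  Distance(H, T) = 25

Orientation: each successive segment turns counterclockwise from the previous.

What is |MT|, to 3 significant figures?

18.8

∠DWH = 119.2° gives WH at 127° from the x-axis; with |WH| = 16.8, H = (14.0, 13.1). ∠WHT = 130.5° gives HT at 177° from the x-axis; with |HT| = 25.0, T = (-11.0, 14.5). Then |MT| = |T − M| = 18.8.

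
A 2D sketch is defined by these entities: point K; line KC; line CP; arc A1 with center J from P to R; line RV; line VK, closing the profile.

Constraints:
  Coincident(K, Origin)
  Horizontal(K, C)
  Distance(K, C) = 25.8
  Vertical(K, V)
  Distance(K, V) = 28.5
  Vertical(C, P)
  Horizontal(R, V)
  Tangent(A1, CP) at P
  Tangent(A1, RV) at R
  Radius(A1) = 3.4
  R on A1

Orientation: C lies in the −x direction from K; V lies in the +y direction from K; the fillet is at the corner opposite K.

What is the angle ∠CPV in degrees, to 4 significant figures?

97.51°

The virtual corner opposite K is at (-25.80, 28.50). Since A1 is tangent to CP there, JP ⟂ CP and A1 meets RV tangentially, so JR is at right angles to RV, with radius 3.4, so the center J sits 3.4 in from both sides at J = (-22.40, 25.10). That places the tangent points at P = (-25.80, 25.10) on CP and R = (-22.40, 28.50) on RV. Then cos ∠CPV = PC·PV / (|PC||PV|), giving 97.51°.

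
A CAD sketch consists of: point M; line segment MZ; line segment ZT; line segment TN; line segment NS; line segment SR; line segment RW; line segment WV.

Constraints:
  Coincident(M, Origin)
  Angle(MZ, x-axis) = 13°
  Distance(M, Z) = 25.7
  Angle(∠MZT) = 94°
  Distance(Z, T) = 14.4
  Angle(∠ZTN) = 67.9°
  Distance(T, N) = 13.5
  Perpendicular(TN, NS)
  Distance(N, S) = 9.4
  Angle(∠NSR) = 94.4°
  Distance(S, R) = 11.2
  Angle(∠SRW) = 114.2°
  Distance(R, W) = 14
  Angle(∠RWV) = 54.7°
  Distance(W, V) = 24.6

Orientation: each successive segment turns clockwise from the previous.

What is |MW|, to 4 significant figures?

35.00

∠NSR = 94.4° gives SR at -0.7000° from the x-axis; with |SR| = 11.2, R = (27.84, 2.436). ∠SRW = 114.2° gives RW at -66.50° from the x-axis; with |RW| = 14.0, W = (33.42, -10.40). Then |MW| = |W − M| = 35.00.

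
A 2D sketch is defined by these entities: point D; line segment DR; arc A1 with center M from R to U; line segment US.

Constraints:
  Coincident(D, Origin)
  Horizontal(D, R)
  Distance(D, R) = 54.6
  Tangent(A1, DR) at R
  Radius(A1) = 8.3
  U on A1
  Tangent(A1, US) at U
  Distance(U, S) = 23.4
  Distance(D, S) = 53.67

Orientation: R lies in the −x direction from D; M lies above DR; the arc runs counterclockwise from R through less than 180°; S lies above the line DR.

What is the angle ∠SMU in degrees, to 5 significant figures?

70.470°

Checks: |MU| = 8.300 ✓; ∠(MU, US) = 90.00° ✓; |US| = 23.40 ✓; |DS| = 53.67 ✓.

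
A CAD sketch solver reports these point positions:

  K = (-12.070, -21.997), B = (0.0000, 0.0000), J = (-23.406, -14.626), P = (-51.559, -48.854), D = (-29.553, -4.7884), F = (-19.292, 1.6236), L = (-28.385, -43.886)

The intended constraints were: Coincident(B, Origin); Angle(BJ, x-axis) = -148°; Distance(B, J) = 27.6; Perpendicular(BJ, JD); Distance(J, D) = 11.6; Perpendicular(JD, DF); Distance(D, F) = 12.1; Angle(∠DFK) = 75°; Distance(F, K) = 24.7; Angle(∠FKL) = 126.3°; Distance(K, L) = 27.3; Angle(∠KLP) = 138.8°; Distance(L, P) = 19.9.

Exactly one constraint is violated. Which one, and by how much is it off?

Distance(L, P) = 19.9 — off by 3.80.

B = (0.00, 0.00) ✓; BJ at -148.0° ✓; |BJ| = 27.60 ✓; ∠(BJ, JD) = 90.00° ✓; |JD| = 11.60 ✓; ∠(JD, DF) = 90.00° ✓; |DF| = 12.10 ✓; ∠DFK = 75.00° ✓; |FK| = 24.70 ✓; ∠FKL = 126.3° ✓; |KL| = 27.30 ✓; ∠KLP = 138.8° ✓; |LP| = 23.70 ✗.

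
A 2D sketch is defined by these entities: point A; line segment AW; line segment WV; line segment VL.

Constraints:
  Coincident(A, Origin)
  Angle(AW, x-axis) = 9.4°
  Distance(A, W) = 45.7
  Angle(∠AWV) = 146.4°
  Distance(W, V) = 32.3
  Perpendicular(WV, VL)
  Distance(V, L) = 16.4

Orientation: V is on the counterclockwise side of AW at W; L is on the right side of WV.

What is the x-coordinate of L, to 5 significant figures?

79.894

∠AWV = 146.4°, so WV runs at 9.4° + (180° − 146.4°) = 43.000° from the x-axis; with |WV| = 32.3, V = W + 32.3·(cos 43.000°, sin 43.000°) = (68.709, 29.493). The perpendicularity gives VL at right angles to WV; with |VL| = 16.4 on the right of WV, L = V + 16.4·(0.68200, -0.73135) = (79.894, 17.498). So L.x = 79.894.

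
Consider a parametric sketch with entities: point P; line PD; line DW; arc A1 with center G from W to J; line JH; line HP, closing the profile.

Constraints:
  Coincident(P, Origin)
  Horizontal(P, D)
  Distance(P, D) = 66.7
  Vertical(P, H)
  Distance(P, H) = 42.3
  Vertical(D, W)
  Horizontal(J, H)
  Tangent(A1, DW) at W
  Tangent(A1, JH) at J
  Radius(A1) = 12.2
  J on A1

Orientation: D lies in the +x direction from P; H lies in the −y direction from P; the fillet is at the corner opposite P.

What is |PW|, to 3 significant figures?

73.2

P is at the origin; PD is horizontal with |PD| = 66.7 and D on the +x side, so D = (66.7, 0.00). PH is vertical with |PH| = 42.3 and H on the −y side, so H = (0.00, -42.3). The virtual corner opposite P is at (66.7, -42.3). A1 meets DW tangentially, so GW is at right angles to DW and the tangent condition forces GJ to be normal to JH, with radius 12.2, so the center G sits 12.2 in from both sides at G = (54.5, -30.1). That places the tangent points at W = (66.7, -30.1) on DW and J = (54.5, -42.3) on JH. Then |PW| = |W − P| = 73.2.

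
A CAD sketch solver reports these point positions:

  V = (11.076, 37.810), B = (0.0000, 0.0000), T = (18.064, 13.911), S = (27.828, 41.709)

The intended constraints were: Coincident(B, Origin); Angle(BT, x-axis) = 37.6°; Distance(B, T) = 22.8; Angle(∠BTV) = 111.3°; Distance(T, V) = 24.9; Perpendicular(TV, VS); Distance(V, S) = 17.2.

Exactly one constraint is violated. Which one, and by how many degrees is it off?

Perpendicular(TV, VS) — off by 3.20°.

B = (0.00, 0.00) ✓; BT at 37.60° ✓; |BT| = 22.80 ✓; ∠BTV = 111.3° ✓; |TV| = 24.90 ✓; ∠(TV, VS) = 93.20° ✗; |VS| = 17.20 ✓.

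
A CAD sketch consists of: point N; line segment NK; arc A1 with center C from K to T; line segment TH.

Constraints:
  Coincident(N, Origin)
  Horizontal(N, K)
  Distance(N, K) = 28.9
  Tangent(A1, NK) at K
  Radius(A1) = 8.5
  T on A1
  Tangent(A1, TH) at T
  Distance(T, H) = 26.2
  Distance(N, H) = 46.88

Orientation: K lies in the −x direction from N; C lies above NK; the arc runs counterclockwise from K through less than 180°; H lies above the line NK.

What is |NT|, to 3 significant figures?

23.9

Checks: N.y = 0.00, K.y = 0.00 ✓; ∠(CK, KN) = 90.00° ✓; |CT| = 8.500 ✓; ∠(CT, TH) = 90.00° ✓; |TH| = 26.20 ✓; |NH| = 46.88 ✓.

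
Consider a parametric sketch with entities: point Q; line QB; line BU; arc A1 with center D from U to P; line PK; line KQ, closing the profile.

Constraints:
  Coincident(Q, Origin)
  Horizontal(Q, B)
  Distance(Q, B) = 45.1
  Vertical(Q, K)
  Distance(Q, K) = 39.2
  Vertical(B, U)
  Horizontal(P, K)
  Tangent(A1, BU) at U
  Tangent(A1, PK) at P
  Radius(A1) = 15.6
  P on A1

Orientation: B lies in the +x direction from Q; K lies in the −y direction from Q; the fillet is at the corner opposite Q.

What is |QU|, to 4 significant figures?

50.90

The virtual corner opposite Q is at (45.10, -39.20). The tangent condition forces DU to be normal to BU and A1 meets PK tangentially, so DP is at right angles to PK, with radius 15.6, so the center D sits 15.6 in from both sides at D = (29.50, -23.60). That places the tangent points at U = (45.10, -23.60) on BU and P = (29.50, -39.20) on PK. Then |QU| = |U − Q| = 50.90.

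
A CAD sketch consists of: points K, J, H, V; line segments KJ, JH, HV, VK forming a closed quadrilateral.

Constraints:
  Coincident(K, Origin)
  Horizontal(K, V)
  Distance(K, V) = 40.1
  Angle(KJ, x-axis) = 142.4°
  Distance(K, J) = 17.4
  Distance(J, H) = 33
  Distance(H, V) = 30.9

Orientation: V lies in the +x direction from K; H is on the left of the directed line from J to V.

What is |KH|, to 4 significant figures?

27.41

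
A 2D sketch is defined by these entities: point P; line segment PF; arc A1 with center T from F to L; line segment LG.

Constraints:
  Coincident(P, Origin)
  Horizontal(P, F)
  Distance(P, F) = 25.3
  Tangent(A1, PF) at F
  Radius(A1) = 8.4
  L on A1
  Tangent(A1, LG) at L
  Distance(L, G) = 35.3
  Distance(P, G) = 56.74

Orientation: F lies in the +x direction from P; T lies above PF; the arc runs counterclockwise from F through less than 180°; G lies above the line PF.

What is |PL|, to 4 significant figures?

34.47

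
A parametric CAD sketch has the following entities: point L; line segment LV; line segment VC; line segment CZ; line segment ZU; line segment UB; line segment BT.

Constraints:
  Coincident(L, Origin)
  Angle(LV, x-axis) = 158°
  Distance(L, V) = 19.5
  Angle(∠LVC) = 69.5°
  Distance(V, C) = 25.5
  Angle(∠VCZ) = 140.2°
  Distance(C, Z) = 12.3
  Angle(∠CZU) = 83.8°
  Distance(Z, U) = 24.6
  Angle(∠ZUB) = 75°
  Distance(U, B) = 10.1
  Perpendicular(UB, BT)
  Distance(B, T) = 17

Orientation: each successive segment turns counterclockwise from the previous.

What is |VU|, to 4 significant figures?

30.34

∠VCZ = 140.2° gives CZ at -51.70° from the x-axis; with |CZ| = 12.3, Z = (-11.12, -27.84). ∠CZU = 83.8° gives ZU at 44.50° from the x-axis; with |ZU| = 24.6, U = (6.422, -10.60). Then |VU| = |U − V| = 30.34.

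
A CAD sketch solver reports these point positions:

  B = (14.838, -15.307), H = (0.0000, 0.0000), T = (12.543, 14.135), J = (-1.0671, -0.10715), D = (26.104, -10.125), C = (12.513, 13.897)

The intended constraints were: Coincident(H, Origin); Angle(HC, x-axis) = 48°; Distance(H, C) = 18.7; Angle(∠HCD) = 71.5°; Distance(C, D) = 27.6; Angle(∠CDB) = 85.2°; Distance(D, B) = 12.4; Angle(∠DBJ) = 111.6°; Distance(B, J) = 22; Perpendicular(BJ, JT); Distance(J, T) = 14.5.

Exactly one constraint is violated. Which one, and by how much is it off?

Distance(J, T) = 14.5 — off by 5.20.

H = (0.00, 0.00) ✓; HC at 48.00° ✓; |HC| = 18.70 ✓; ∠HCD = 71.50° ✓; |CD| = 27.60 ✓; ∠CDB = 85.20° ✓; |DB| = 12.40 ✓; ∠DBJ = 111.6° ✓; |BJ| = 22.00 ✓; ∠(BJ, JT) = 90.00° ✓; |JT| = 19.70 ✗.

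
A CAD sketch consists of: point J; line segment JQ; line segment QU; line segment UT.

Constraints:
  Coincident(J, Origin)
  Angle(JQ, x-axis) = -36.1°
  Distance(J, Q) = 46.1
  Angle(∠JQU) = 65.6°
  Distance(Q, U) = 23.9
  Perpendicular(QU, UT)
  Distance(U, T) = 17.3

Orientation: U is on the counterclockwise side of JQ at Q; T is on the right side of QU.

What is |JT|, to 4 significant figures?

59.48

J is at the origin; JQ runs at -36.1° with length 46.1, so Q = 46.1·(cos -36.1°, sin -36.1°) = (37.25, -27.16). ∠JQU = 65.6°, so QU runs at -36.1° + (180° − 65.6°) = 78.30° from the x-axis; with |QU| = 23.9, U = Q + 23.9·(cos 78.30°, sin 78.30°) = (42.09, -3.759). QU is perpendicular to UT; with |UT| = 17.3 on the right of QU, T = U + 17.3·(0.9792, -0.2028) = (59.04, -7.267). Then |JT| = |T − J| = 59.48.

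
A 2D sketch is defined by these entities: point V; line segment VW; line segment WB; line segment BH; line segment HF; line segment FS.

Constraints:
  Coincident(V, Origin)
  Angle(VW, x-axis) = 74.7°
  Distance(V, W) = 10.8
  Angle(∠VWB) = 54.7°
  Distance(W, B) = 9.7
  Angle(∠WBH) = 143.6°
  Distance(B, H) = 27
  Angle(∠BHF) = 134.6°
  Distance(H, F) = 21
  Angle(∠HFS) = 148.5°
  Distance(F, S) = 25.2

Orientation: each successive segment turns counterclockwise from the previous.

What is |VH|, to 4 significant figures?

26.20

∠VWB = 54.7° gives WB at -160.0° from the x-axis; with |WB| = 9.7, B = (-6.265, 7.100). ∠WBH = 143.6° gives BH at -123.6° from the x-axis; with |BH| = 27.0, H = (-21.21, -15.39). Then |VH| = |H − V| = 26.20.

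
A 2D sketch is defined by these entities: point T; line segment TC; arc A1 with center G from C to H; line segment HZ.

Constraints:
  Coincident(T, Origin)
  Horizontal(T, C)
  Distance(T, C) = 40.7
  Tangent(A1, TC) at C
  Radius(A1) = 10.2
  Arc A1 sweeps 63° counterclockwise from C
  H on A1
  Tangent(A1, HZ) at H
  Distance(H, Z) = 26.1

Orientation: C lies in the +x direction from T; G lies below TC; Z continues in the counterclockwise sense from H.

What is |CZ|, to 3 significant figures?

35.6

T is at the origin; T and C share the same y with |TC| = 40.7 and C on the +x side, so C = (40.7, 0.00). A1 meets TC tangentially, so GC is at right angles to TC, so G = C + (0, -10.2) = (40.7, -10.2). On A1, C sits at bearing 90° from G; a 63° counterclockwise sweep puts H at bearing 153°, so H = G + 10.2·(cos 153°, sin 153°) = (31.6, -5.57). The tangent condition forces GH to be normal to HZ, so HZ runs along (−sin 153°, cos 153°); with |HZ| = 26.1, Z = (19.8, -28.8). Then |CZ| = |Z − C| = 35.6.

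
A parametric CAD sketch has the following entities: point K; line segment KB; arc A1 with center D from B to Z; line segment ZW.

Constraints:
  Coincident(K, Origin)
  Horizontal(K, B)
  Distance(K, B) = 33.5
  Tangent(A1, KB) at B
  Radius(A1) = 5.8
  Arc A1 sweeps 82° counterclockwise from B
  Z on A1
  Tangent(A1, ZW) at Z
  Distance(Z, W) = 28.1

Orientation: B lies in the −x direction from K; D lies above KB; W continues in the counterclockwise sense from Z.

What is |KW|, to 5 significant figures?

40.568

On A1, B sits at bearing -90° from D; an 82° counterclockwise sweep puts Z at bearing -8°, so Z = D + 5.8·(cos -8°, sin -8°) = (-27.756, 4.9928). The tangent condition forces DZ to be normal to ZW, so ZW runs along (−sin -8°, cos -8°); with |ZW| = 28.1, W = (-23.846, 32.819). Then |KW| = |W − K| = 40.568.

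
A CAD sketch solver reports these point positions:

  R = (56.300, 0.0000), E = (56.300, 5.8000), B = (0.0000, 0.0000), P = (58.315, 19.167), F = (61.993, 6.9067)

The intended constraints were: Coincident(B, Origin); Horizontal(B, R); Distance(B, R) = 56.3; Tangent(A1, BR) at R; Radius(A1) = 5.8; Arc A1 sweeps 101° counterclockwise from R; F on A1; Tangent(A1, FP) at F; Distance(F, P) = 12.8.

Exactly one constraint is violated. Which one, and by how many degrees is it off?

Tangent(A1, FP) at F — off by 5.70°.

B = (0.00, 0.00) ✓; B.y = 0.00, R.y = 0.00 ✓; |BR| = 56.30 ✓; ∠(ER, RB) = 90.00° ✓; |ER| = 5.800 ✓; bearing(E→F) − bearing(E→R) = 101.0° ✓; |EF| = 5.800 ✓; ∠(EF, FP) = 84.30° ✗; |FP| = 12.80 ✓.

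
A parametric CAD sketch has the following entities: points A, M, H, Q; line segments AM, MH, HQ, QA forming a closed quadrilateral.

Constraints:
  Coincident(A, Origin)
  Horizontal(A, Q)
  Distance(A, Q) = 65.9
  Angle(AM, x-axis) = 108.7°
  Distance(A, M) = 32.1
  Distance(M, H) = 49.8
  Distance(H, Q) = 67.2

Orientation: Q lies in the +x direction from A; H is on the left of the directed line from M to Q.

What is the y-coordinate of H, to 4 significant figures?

57.66

A is at the origin; AQ is horizontal with |AQ| = 65.9 and Q in +x, so Q = (65.9, 0). AM runs at 108.7° with |AM| = 32.1, so M = (-10.29, 30.41). H is determined by |MH| = 49.8 and |HQ| = 67.2 together: it lies at the intersection of circle(M, 49.8) and circle(Q, 67.2). With |MQ| = 82.03, the foot of the radical line on MQ is 28.61 from M and the perpendicular offset is √(49.8² − 28.61²) = 40.76. Taking the left-of-MQ solution: H = (31.39, 57.66).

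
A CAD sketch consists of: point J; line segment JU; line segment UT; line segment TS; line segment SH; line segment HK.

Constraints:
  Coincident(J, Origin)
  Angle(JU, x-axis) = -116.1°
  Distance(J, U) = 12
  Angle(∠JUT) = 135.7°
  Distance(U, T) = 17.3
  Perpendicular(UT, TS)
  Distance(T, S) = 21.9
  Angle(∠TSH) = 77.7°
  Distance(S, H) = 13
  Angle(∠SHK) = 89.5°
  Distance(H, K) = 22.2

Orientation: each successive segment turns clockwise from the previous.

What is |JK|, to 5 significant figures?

21.132

J is at the origin; JU runs at -116.1° with length 12.0, so U = (-5.2793, -10.776). ∠JUT = 135.7° gives UT at -160.40° from the x-axis; with |UT| = 17.3, T = (-21.577, -16.580). UT is perpendicular to TS, so TS runs at 109.60°; with |TS| = 21.9, S = (-28.923, 4.0514). ∠TSH = 77.7° gives SH at 7.3000° from the x-axis; with |SH| = 13.0, H = (-16.029, 5.7033). ∠SHK = 89.5° gives HK at -83.200° from the x-axis; with |HK| = 22.2, K = (-13.400, -16.341). Then |JK| = |K − J| = 21.132.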